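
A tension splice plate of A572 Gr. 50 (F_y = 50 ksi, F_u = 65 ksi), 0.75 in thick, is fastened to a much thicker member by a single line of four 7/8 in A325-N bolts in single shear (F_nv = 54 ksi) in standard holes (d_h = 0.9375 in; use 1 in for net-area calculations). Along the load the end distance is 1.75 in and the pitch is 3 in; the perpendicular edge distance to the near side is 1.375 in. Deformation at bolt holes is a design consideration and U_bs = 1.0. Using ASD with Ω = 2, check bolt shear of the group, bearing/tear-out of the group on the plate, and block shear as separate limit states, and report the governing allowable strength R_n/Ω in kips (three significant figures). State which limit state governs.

64.9 kips (bolt shear governs)

Bolt shear: A_b = π·0.875²/4 = 0.6013 in²; R_n = 54 × 0.6013 × 4 × 1 = 129.9 kips → 129.9 / 2 = 64.9 kips.
Bearing: edge l_c = 1.281, r_n = 74.95 kips; interior l_c = 2.062, r_n = 102.4 kips; R_n = 74.95 + 3·102.4 = 382.1 kips → 191 kips.
Block shear: A_gv = 8.062, A_nv = 5.438, A_nt = 0.6562 in²; R_n = min(0.6F_uA_nv, 0.6F_yA_gv) + U_bs·F_u·A_nt = 254.7 kips → 127 kips.
Bolt shear governs: 64.9 kips.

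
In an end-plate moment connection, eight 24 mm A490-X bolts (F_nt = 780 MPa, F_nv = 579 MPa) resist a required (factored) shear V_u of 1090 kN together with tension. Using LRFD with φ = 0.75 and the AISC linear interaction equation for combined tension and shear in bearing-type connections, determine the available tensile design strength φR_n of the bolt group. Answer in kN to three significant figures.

A_b = π·24²/4 = 452.4 mm²; f_rv = 1090 × 1000 / (8 × 452.4) = 301.2 MPa.
F'_nt = 1.3 F_nt − (F_nt / φF_nv) f_rv = 1.3·780 − (780/(0.75·579))·301.2 = 473 MPa, capped at F_nt → F'_nt = 473 MPa.
R_n = F'_nt · A_b · n = 473 × 452.4 × 8 / 1000 = 1712 kN.
Design strength φR_n = 0.75 × 1712 = 1280 kN.

1280 kN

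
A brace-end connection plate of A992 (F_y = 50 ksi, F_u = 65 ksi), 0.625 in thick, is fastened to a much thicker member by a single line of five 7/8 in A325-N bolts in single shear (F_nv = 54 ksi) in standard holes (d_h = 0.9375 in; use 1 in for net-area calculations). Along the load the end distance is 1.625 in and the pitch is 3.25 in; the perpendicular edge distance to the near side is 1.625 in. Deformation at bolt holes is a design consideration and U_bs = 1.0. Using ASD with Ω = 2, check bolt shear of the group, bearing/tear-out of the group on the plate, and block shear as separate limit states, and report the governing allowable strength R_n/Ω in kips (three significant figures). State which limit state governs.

Bolt shear: A_b = π·0.875²/4 = 0.6013 in²; R_n = 54 × 0.6013 × 5 × 1 = 162.4 kips → 162.4 / 2 = 81.2 kips.
Bearing: edge l_c = 1.156, r_n = 56.37 kips; interior l_c = 2.312, r_n = 85.31 kips; R_n = 56.37 + 4·85.31 = 397.6 kips → 199 kips.
Block shear: A_gv = 9.141, A_nv = 6.328, A_nt = 0.7031 in²; R_n = min(0.6F_uA_nv, 0.6F_yA_gv) + U_bs·F_u·A_nt = 292.5 kips → 146 kips.
Bolt shear governs: 81.2 kips.

81.2 kips (bolt shear governs)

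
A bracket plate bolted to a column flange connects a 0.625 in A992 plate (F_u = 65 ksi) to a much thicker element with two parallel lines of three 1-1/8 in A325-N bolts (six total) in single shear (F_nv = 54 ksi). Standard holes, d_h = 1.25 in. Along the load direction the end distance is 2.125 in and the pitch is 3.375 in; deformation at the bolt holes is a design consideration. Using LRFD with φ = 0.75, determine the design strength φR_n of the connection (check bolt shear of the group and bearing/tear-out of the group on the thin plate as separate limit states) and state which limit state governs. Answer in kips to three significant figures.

242 kips (bolt shear governs)

Bolt shear: A_b = π·1.125²/4 = 0.994 in²; R_n = 54 × 0.994 × 6 × 1 = 322.1 kips → 0.75 × 322.1 = 242 kips.
Bearing (1.2 l_c t F_u ≤ 2.4 d t F_u): upper limit = 2.4·1.125·0.625·65 = 109.7 kips.
  Edge l_c = 2.125 − 1.25/2 = 1.5 → r_n = 73.12 kips; interior l_c = 3.375 − 1.25 = 2.125 → r_n = 103.6 kips.
  R_n,bearing = 2·73.12 + 4·103.6 = 560.6 kips → 0.75 × 560.6 = 420 kips.
Bolt shear governs: 242 kips.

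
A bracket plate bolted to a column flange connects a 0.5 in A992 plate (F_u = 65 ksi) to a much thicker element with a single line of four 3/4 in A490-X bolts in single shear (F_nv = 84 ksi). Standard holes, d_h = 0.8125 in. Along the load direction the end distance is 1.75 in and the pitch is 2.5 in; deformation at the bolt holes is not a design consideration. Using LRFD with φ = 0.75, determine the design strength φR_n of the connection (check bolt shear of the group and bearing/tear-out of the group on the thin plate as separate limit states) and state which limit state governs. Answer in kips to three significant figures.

111 kips (bolt shear governs)

Bolt shear: A_b = π·0.75²/4 = 0.4418 in²; R_n = 84 × 0.4418 × 4 × 1 = 148.4 kips → 0.75 × 148.4 = 111 kips.
Bearing (1.5 l_c t F_u ≤ 3.0 d t F_u): upper limit = 3.0·0.75·0.5·65 = 73.12 kips.
  Edge l_c = 1.75 − 0.8125/2 = 1.344 → r_n = 65.51 kips; interior l_c = 2.5 − 0.8125 = 1.688 → r_n = 73.12 kips.
  R_n,bearing = 1·65.51 + 3·73.12 = 284.9 kips → 0.75 × 284.9 = 214 kips.
Bolt shear governs: 111 kips.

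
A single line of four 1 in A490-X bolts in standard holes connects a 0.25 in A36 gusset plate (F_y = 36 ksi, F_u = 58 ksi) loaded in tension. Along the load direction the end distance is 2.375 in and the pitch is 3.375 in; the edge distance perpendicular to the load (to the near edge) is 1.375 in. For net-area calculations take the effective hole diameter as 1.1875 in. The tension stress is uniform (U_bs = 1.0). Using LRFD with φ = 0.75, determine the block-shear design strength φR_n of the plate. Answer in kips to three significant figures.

59.1 kips

Shear plane L_v = 2.375 + 3·3.375 = 12.5 in; A_gv = 12.5 × 0.25 = 3.125 in².
A_nv = (12.5 − 3.5·1.1875) × 0.25 = 2.086 in².
A_nt = (1.375 − 0.5·1.1875) × 0.25 = 0.1953 in².
0.6 F_u A_nv = 72.59 kips; 0.6 F_y A_gv = 67.5 kips → shear yielding governs the shear term.
R_n = 67.5 + 1.0 × 58 × 0.1953 = 78.83 kips.
Design strength φR_n = 0.75 × 78.83 = 59.1 kips.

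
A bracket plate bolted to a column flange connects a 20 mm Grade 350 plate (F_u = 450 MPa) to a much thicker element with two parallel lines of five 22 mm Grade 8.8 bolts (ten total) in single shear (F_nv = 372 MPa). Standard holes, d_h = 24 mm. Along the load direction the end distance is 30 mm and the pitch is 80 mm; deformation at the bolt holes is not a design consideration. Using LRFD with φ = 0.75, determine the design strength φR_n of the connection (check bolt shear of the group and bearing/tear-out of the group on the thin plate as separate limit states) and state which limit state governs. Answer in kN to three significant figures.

Bolt shear: A_b = π·22²/4 = 380.1 mm²; R_n = 372 × 380.1 × 10 × 1 / 1000 = 1414 kN → 0.75 × 1414 = 1060 kN.
Bearing (1.5 l_c t F_u ≤ 3.0 d t F_u): upper limit = 3.0·22·20·450 / 1000 = 594 kN.
  Edge l_c = 30 − 24/2 = 18 → r_n = 243 kN; interior l_c = 80 − 24 = 56 → r_n = 594 kN.
  R_n,bearing = 2·243 + 8·594 = 5238 kN → 0.75 × 5238 = 3930 kN.
Bolt shear governs: 1060 kN.

1060 kN (bolt shear governs)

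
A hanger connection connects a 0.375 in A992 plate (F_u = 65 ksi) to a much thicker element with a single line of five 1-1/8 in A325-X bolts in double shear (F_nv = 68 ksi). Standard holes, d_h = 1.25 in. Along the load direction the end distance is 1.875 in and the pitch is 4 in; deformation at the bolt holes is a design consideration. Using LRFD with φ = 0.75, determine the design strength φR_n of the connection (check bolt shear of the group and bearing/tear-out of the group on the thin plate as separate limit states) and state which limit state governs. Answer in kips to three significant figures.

Bolt shear: A_b = π·1.125²/4 = 0.994 in²; R_n = 68 × 0.994 × 5 × 2 = 675.9 kips → 0.75 × 675.9 = 507 kips.
Bearing (1.2 l_c t F_u ≤ 2.4 d t F_u): upper limit = 2.4·1.125·0.375·65 = 65.81 kips.
  Edge l_c = 1.875 − 1.25/2 = 1.25 → r_n = 36.56 kips; interior l_c = 4 − 1.25 = 2.75 → r_n = 65.81 kips.
  R_n,bearing = 1·36.56 + 4·65.81 = 299.8 kips → 0.75 × 299.8 = 225 kips.
Bearing governs: 225 kips.

225 kips (bearing governs)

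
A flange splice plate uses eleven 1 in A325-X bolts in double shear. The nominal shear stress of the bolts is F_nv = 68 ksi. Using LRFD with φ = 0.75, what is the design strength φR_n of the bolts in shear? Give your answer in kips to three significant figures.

A_b = π × 1² / 4 = 0.7854 in².
R_n = F_nv · A_b · n · n_s = 68 × 0.7854 × 11 × 2 = 1175 kips.
Design strength φR_n = 0.75 × 1175 = 881 kips.

881 kips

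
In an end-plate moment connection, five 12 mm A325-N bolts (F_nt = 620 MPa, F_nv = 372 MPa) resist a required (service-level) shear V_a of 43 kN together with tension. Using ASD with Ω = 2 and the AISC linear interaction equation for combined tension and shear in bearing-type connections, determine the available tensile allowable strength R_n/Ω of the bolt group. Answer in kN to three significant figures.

156 kN

A_b = π·12²/4 = 113.1 mm²; f_rv = 43 × 1000 / (5 × 113.1) = 76.04 MPa.
F'_nt = 1.3 F_nt − (Ω F_nt / F_nv) f_rv = 1.3·620 − (2·620/372)·76.04 = 552.5 MPa, capped at F_nt → F'_nt = 552.5 MPa.
R_n = F'_nt · A_b · n = 552.5 × 113.1 × 5 / 1000 = 312.4 kN.
Allowable strength R_n/Ω = 312.4 / 2 = 156 kN.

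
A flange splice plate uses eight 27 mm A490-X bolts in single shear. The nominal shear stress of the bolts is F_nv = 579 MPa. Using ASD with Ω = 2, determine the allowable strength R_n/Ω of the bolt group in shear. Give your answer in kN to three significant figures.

1330 kN

A_b = π × 27² / 4 = 572.6 mm².
R_n = F_nv · A_b · n · n_s = 579 × 572.6 × 8 × 1 / 1000 = 2652 kN.
Allowable strength R_n/Ω = 2652 / 2 = 1330 kN.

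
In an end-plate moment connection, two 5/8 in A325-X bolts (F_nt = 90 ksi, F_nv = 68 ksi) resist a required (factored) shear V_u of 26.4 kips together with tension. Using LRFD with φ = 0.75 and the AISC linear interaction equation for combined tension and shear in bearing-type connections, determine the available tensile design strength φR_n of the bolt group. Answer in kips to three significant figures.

A_b = π·0.625²/4 = 0.3068 in²; f_rv = 26.4 / (2 × 0.3068) = 43.03 ksi.
F'_nt = 1.3 F_nt − (F_nt / φF_nv) f_rv = 1.3·90 − (90/(0.75·68))·43.03 = 41.07 ksi, capped at F_nt → F'_nt = 41.07 ksi.
R_n = F'_nt · A_b · n = 41.07 × 0.3068 × 2 = 25.2 kips.
Design strength φR_n = 0.75 × 25.2 = 18.9 kips.

18.9 kips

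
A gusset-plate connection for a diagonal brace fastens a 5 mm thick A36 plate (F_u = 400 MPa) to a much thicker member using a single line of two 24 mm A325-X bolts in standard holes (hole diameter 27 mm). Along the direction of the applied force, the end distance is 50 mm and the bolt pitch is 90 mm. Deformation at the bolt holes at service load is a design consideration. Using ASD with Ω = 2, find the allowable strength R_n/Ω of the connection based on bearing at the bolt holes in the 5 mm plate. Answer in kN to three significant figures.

Per bolt r_n = 1.2 l_c t F_u ≤ 2.4 d t F_u; upper limit = 2.4 × 24 × 5 × 400 / 1000 = 115.2 kN.
Edge bolt: l_c = 50 − 27/2 = 36.5 mm → 1.2 × 36.5 × 5 × 400 / 1000 = 87.6 → r_n = 87.6 kN.
Interior bolts: l_c = 90 − 27 = 63 mm → 1.2 × 63 × 5 × 400 / 1000 = 151.2 → r_n = 115.2 kN.
R_n = 1 × 87.6 + 1 × 115.2 = 202.8 kN.
Allowable strength R_n/Ω = 202.8 / 2 = 101 kN.

101 kN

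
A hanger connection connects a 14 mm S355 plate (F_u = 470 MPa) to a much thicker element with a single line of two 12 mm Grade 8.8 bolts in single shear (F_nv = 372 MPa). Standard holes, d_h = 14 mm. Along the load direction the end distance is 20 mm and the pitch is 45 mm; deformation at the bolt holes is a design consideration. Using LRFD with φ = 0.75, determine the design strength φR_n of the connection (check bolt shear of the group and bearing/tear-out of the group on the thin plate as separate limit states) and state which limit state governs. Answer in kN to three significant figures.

63.1 kN (bolt shear governs)

Bolt shear: A_b = π·12²/4 = 113.1 mm²; R_n = 372 × 113.1 × 2 × 1 / 1000 = 84.14 kN → 0.75 × 84.14 = 63.1 kN.
Bearing (1.2 l_c t F_u ≤ 2.4 d t F_u): upper limit = 2.4·12·14·470 / 1000 = 189.5 kN.
  Edge l_c = 20 − 14/2 = 13 → r_n = 102.6 kN; interior l_c = 45 − 14 = 31 → r_n = 189.5 kN.
  R_n,bearing = 1·102.6 + 1·189.5 = 292.2 kN → 0.75 × 292.2 = 219 kN.
Bolt shear governs: 63.1 kN.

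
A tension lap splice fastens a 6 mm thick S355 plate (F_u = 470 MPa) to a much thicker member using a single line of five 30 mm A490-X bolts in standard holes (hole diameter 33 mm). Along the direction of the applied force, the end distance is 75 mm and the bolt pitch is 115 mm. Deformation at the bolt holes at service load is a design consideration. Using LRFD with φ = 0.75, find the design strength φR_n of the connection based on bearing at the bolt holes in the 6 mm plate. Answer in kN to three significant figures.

758 kN

Per bolt r_n = 1.2 l_c t F_u ≤ 2.4 d t F_u; upper limit = 2.4 × 30 × 6 × 470 / 1000 = 203 kN.
Edge bolt: l_c = 75 − 33/2 = 58.5 mm → 1.2 × 58.5 × 6 × 470 / 1000 = 198 → r_n = 198 kN.
Interior bolts: l_c = 115 − 33 = 82 mm → 1.2 × 82 × 6 × 470 / 1000 = 277.5 → r_n = 203 kN.
R_n = 1 × 198 + 4 × 203 = 1010 kN.
Design strength φR_n = 0.75 × 1010 = 758 kN.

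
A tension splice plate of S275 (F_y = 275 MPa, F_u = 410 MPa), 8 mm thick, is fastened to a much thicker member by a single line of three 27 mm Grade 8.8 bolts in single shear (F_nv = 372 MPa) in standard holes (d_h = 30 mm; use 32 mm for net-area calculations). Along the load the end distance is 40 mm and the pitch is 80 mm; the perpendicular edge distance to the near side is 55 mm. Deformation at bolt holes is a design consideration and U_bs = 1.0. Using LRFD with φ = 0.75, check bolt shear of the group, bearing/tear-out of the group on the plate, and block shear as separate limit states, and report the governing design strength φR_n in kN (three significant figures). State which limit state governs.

273 kN (block shear governs)

Bolt shear: A_b = π·27²/4 = 572.6 mm²; R_n = 372 × 572.6 × 3 × 1 / 1000 = 639 kN → 0.75 × 639 = 479 kN.
Bearing: edge l_c = 25, r_n = 98.4 kN; interior l_c = 50, r_n = 196.8 kN; R_n = 98.4 + 2·196.8 = 492 kN → 369 kN.
Block shear: A_gv = 1600, A_nv = 960, A_nt = 312 mm²; R_n = min(0.6F_uA_nv, 0.6F_yA_gv) + U_bs·F_u·A_nt = 364.1 kN → 273 kN.
Block shear governs: 273 kN.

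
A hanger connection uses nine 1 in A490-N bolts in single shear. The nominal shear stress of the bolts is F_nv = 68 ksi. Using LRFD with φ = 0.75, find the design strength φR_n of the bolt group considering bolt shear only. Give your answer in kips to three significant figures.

360 kips

A_b = π × 1² / 4 = 0.7854 in².
R_n = F_nv · A_b · n · n_s = 68 × 0.7854 × 9 × 1 = 480.7 kips.
Design strength φR_n = 0.75 × 480.7 = 360 kips.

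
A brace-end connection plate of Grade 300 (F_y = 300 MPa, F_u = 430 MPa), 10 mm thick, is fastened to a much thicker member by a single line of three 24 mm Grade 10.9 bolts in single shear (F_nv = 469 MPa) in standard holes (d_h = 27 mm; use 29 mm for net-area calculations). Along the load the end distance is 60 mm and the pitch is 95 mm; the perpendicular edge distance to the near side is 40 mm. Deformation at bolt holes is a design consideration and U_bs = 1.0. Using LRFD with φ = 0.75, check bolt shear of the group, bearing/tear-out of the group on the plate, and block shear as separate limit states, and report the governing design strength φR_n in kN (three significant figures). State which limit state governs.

Bolt shear: A_b = π·24²/4 = 452.4 mm²; R_n = 469 × 452.4 × 3 × 1 / 1000 = 636.5 kN → 0.75 × 636.5 = 477 kN.
Bearing: edge l_c = 46.5, r_n = 239.9 kN; interior l_c = 68, r_n = 247.7 kN; R_n = 239.9 + 2·247.7 = 735.3 kN → 551 kN.
Block shear: A_gv = 2500, A_nv = 1775, A_nt = 255 mm²; R_n = min(0.6F_uA_nv, 0.6F_yA_gv) + U_bs·F_u·A_nt = 559.6 kN → 420 kN.
Block shear governs: 420 kN.

420 kN (block shear governs)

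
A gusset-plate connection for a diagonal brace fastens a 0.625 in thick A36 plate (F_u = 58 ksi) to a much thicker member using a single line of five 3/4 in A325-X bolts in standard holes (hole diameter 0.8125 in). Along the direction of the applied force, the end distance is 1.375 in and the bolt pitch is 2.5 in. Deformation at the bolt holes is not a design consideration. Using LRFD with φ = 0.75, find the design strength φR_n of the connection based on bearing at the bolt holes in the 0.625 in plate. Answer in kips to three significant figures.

Per bolt r_n = 1.5 l_c t F_u ≤ 3.0 d t F_u; upper limit = 3.0 × 0.75 × 0.625 × 58 = 81.56 kips.
Edge bolt: l_c = 1.375 − 0.8125/2 = 0.9688 in → 1.5 × 0.9688 × 0.625 × 58 = 52.68 → r_n = 52.68 kips.
Interior bolts: l_c = 2.5 − 0.8125 = 1.688 in → 1.5 × 1.688 × 0.625 × 58 = 91.76 → r_n = 81.56 kips.
R_n = 1 × 52.68 + 4 × 81.56 = 378.9 kips.
Design strength φR_n = 0.75 × 378.9 = 284 kips.

284 kips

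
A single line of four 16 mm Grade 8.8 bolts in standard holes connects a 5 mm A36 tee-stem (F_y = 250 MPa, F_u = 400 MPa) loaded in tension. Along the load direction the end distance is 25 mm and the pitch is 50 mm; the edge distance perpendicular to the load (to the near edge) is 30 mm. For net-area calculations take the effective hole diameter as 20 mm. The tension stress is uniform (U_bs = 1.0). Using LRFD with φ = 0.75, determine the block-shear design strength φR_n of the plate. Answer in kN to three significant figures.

124 kN

Shear plane L_v = 25 + 3·50 = 175 mm; A_gv = 175 × 5 = 875 mm².
A_nv = (175 − 3.5·20) × 5 = 525 mm².
A_nt = (30 − 0.5·20) × 5 = 100 mm².
0.6 F_u A_nv = 126 kN; 0.6 F_y A_gv = 131.2 kN → shear rupture governs the shear term.
R_n = 126 + 1.0 × 400 × 100 / 1000 = 166 kN.
Design strength φR_n = 0.75 × 166 = 124 kN.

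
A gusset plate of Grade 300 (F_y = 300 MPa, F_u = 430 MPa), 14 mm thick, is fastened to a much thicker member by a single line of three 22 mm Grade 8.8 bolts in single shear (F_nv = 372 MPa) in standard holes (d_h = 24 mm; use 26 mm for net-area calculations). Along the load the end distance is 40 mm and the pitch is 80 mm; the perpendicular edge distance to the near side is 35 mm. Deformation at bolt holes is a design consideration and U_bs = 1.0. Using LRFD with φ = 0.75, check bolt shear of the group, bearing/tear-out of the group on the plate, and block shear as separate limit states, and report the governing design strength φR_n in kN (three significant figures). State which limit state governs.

318 kN (bolt shear governs)

Bolt shear: A_b = π·22²/4 = 380.1 mm²; R_n = 372 × 380.1 × 3 × 1 / 1000 = 424.2 kN → 0.75 × 424.2 = 318 kN.
Bearing: edge l_c = 28, r_n = 202.3 kN; interior l_c = 56, r_n = 317.9 kN; R_n = 202.3 + 2·317.9 = 838 kN → 628 kN.
Block shear: A_gv = 2800, A_nv = 1890, A_nt = 308 mm²; R_n = min(0.6F_uA_nv, 0.6F_yA_gv) + U_bs·F_u·A_nt = 620.1 kN → 465 kN.
Bolt shear governs: 318 kN.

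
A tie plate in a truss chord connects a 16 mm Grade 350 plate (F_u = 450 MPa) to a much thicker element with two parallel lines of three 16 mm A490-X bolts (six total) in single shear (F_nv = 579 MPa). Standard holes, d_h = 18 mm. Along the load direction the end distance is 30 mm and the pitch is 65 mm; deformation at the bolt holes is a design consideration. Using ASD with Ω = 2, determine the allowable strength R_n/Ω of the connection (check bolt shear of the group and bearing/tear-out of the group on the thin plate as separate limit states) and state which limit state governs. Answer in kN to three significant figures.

349 kN (bolt shear governs)

Bolt shear: A_b = π·16²/4 = 201.1 mm²; R_n = 579 × 201.1 × 6 × 1 / 1000 = 698.5 kN → 698.5 / 2 = 349 kN.
Bearing (1.2 l_c t F_u ≤ 2.4 d t F_u): upper limit = 2.4·16·16·450 / 1000 = 276.5 kN.
  Edge l_c = 30 − 18/2 = 21 → r_n = 181.4 kN; interior l_c = 65 − 18 = 47 → r_n = 276.5 kN.
  R_n,bearing = 2·181.4 + 4·276.5 = 1469 kN → 1469 / 2 = 734 kN.
Bolt shear governs: 349 kN.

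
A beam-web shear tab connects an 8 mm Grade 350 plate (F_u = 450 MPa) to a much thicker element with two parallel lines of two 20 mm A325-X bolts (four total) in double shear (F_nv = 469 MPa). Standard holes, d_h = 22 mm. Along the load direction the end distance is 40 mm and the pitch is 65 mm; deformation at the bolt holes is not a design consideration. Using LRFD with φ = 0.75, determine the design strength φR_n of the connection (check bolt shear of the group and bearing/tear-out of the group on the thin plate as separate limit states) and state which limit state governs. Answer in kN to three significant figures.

Bolt shear: A_b = π·20²/4 = 314.2 mm²; R_n = 469 × 314.2 × 4 × 2 / 1000 = 1179 kN → 0.75 × 1179 = 884 kN.
Bearing (1.5 l_c t F_u ≤ 3.0 d t F_u): upper limit = 3.0·20·8·450 / 1000 = 216 kN.
  Edge l_c = 40 − 22/2 = 29 → r_n = 156.6 kN; interior l_c = 65 − 22 = 43 → r_n = 216 kN.
  R_n,bearing = 2·156.6 + 2·216 = 745.2 kN → 0.75 × 745.2 = 559 kN.
Bearing governs: 559 kN.

559 kN (bearing governs)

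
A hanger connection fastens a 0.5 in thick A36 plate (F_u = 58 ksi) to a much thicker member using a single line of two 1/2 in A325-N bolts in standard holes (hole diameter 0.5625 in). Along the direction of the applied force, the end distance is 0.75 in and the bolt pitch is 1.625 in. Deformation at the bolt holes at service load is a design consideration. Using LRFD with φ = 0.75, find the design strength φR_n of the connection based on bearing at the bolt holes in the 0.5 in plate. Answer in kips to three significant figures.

Per bolt r_n = 1.2 l_c t F_u ≤ 2.4 d t F_u; upper limit = 2.4 × 0.5 × 0.5 × 58 = 34.8 kips.
Edge bolt: l_c = 0.75 − 0.5625/2 = 0.4688 in → 1.2 × 0.4688 × 0.5 × 58 = 16.31 → r_n = 16.31 kips.
Interior bolts: l_c = 1.625 − 0.5625 = 1.062 in → 1.2 × 1.062 × 0.5 × 58 = 36.97 → r_n = 34.8 kips.
R_n = 1 × 16.31 + 1 × 34.8 = 51.11 kips.
Design strength φR_n = 0.75 × 51.11 = 38.3 kips.

38.3 kips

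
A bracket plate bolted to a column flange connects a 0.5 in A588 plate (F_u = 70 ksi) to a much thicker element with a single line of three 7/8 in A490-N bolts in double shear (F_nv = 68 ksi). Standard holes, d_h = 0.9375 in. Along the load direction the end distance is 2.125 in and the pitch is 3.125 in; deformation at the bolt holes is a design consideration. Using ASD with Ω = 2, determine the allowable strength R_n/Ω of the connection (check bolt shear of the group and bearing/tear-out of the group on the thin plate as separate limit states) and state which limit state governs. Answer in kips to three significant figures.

108 kips (bearing governs)

Bolt shear: A_b = π·0.875²/4 = 0.6013 in²; R_n = 68 × 0.6013 × 3 × 2 = 245.3 kips → 245.3 / 2 = 123 kips.
Bearing (1.2 l_c t F_u ≤ 2.4 d t F_u): upper limit = 2.4·0.875·0.5·70 = 73.5 kips.
  Edge l_c = 2.125 − 0.9375/2 = 1.656 → r_n = 69.56 kips; interior l_c = 3.125 − 0.9375 = 2.188 → r_n = 73.5 kips.
  R_n,bearing = 1·69.56 + 2·73.5 = 216.6 kips → 216.6 / 2 = 108 kips.
Bearing governs: 108 kips.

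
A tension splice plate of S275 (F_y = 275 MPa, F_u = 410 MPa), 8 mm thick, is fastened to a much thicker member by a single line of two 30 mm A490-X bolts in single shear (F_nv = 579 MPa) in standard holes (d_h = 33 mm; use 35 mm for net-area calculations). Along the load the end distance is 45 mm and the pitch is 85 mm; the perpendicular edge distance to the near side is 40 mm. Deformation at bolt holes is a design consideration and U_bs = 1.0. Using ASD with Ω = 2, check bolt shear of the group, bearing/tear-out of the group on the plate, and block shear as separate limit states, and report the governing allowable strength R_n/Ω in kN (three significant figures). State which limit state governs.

Bolt shear: A_b = π·30²/4 = 706.9 mm²; R_n = 579 × 706.9 × 2 × 1 / 1000 = 818.5 kN → 818.5 / 2 = 409 kN.
Bearing: edge l_c = 28.5, r_n = 112.2 kN; interior l_c = 52, r_n = 204.7 kN; R_n = 112.2 + 1·204.7 = 316.8 kN → 158 kN.
Block shear: A_gv = 1040, A_nv = 620, A_nt = 180 mm²; R_n = min(0.6F_uA_nv, 0.6F_yA_gv) + U_bs·F_u·A_nt = 226.3 kN → 113 kN.
Block shear governs: 113 kN.

113 kN (block shear governs)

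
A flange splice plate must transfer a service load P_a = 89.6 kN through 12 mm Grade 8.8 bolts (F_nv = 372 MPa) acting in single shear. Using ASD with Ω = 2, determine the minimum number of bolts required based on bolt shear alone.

5 bolts

A_b = π·12²/4 = 113.1 mm².
Per-bolt allowable strength R_n/Ω = 372 × 113.1 × 1 / 1000 / 2 = 21.04 kN.
n ≥ 89.6 / 21.04 = 4.259 → use 5 bolts.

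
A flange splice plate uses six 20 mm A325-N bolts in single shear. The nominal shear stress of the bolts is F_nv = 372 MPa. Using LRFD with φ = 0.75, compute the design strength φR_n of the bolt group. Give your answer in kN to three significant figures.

A_b = π × 20² / 4 = 314.2 mm².
R_n = F_nv · A_b · n · n_s = 372 × 314.2 × 6 × 1 / 1000 = 701.2 kN.
Design strength φR_n = 0.75 × 701.2 = 526 kN.

526 kN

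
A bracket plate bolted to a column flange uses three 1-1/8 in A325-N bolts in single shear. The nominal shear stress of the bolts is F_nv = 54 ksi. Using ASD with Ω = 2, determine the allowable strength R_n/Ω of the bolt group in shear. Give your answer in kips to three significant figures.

A_b = π × 1.125² / 4 = 0.994 in².
R_n = F_nv · A_b · n · n_s = 54 × 0.994 × 3 × 1 = 161 kips.
Allowable strength R_n/Ω = 161 / 2 = 80.5 kips.

80.5 kips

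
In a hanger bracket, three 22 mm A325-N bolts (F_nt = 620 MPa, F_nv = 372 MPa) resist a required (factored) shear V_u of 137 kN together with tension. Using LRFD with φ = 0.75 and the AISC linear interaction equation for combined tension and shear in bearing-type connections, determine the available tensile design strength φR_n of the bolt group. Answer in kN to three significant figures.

A_b = π·22²/4 = 380.1 mm²; f_rv = 137 × 1000 / (3 × 380.1) = 120.1 MPa.
F'_nt = 1.3 F_nt − (F_nt / φF_nv) f_rv = 1.3·620 − (620/(0.75·372))·120.1 = 539 MPa, capped at F_nt → F'_nt = 539 MPa.
R_n = F'_nt · A_b · n = 539 × 380.1 × 3 / 1000 = 614.7 kN.
Design strength φR_n = 0.75 × 614.7 = 461 kN.

461 kN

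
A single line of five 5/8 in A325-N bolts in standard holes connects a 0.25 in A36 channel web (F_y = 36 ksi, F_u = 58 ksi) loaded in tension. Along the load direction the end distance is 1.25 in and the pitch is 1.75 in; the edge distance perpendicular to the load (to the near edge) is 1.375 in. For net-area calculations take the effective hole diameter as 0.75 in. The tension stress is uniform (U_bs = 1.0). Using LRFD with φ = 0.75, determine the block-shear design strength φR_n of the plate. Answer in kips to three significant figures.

Shear plane L_v = 1.25 + 4·1.75 = 8.25 in; A_gv = 8.25 × 0.25 = 2.062 in².
A_nv = (8.25 − 4.5·0.75) × 0.25 = 1.219 in².
A_nt = (1.375 − 0.5·0.75) × 0.25 = 0.25 in².
0.6 F_u A_nv = 42.41 kips; 0.6 F_y A_gv = 44.55 kips → shear rupture governs the shear term.
R_n = 42.41 + 1.0 × 58 × 0.25 = 56.91 kips.
Design strength φR_n = 0.75 × 56.91 = 42.7 kips.

42.7 kips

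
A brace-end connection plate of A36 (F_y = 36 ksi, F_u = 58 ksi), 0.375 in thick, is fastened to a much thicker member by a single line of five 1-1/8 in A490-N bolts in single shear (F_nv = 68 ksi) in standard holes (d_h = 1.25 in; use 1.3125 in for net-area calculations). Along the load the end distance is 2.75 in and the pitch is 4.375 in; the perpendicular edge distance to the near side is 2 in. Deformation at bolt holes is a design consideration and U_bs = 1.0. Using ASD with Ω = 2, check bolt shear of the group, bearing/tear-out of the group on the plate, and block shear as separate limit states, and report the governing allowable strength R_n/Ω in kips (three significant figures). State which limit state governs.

96.6 kips (block shear governs)

Bolt shear: A_b = π·1.125²/4 = 0.994 in²; R_n = 68 × 0.994 × 5 × 1 = 338 kips → 338 / 2 = 169 kips.
Bearing: edge l_c = 2.125, r_n = 55.46 kips; interior l_c = 3.125, r_n = 58.72 kips; R_n = 55.46 + 4·58.72 = 290.4 kips → 145 kips.
Block shear: A_gv = 7.594, A_nv = 5.379, A_nt = 0.5039 in²; R_n = min(0.6F_uA_nv, 0.6F_yA_gv) + U_bs·F_u·A_nt = 193.3 kips → 96.6 kips.
Block shear governs: 96.6 kips.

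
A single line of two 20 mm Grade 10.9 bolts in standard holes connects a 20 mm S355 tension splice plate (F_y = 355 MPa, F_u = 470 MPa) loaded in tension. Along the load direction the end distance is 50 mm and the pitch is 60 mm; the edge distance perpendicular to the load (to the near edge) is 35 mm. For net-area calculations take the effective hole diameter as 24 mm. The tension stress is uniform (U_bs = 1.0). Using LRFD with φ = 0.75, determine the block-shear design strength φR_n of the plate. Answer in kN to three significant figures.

Shear plane L_v = 50 + 1·60 = 110 mm; A_gv = 110 × 20 = 2200 mm².
A_nv = (110 − 1.5·24) × 20 = 1480 mm².
A_nt = (35 − 0.5·24) × 20 = 460 mm².
0.6 F_u A_nv = 417.4 kN; 0.6 F_y A_gv = 468.6 kN → shear rupture governs the shear term.
R_n = 417.4 + 1.0 × 470 × 460 / 1000 = 633.6 kN.
Design strength φR_n = 0.75 × 633.6 = 475 kN.

475 kN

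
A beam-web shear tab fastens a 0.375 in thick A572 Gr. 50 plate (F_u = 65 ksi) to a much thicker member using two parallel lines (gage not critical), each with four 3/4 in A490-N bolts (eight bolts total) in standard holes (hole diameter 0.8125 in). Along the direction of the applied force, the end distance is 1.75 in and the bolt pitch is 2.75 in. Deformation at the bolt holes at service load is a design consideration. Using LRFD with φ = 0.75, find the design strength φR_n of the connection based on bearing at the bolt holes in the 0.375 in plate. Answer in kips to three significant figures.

256 kips

Per bolt r_n = 1.2 l_c t F_u ≤ 2.4 d t F_u; upper limit = 2.4 × 0.75 × 0.375 × 65 = 43.87 kips.
Edge bolt: l_c = 1.75 − 0.8125/2 = 1.344 in → 1.2 × 1.344 × 0.375 × 65 = 39.3 → r_n = 39.3 kips.
Interior bolts: l_c = 2.75 − 0.8125 = 1.938 in → 1.2 × 1.938 × 0.375 × 65 = 56.67 → r_n = 43.87 kips.
R_n = 2 × 39.3 + 6 × 43.87 = 341.9 kips.
Design strength φR_n = 0.75 × 341.9 = 256 kips.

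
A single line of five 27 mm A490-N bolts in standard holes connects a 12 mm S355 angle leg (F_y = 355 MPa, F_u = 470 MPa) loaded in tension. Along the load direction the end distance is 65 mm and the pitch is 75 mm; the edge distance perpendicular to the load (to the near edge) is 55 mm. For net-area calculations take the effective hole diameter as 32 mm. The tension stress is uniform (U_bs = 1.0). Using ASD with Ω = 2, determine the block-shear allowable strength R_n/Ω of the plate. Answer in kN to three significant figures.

Shear plane L_v = 65 + 4·75 = 365 mm; A_gv = 365 × 12 = 4380 mm².
A_nv = (365 − 4.5·32) × 12 = 2652 mm².
A_nt = (55 − 0.5·32) × 12 = 468 mm².
0.6 F_u A_nv = 747.9 kN; 0.6 F_y A_gv = 932.9 kN → shear rupture governs the shear term.
R_n = 747.9 + 1.0 × 470 × 468 / 1000 = 967.8 kN.
Allowable strength R_n/Ω = 967.8 / 2 = 484 kN.

484 kN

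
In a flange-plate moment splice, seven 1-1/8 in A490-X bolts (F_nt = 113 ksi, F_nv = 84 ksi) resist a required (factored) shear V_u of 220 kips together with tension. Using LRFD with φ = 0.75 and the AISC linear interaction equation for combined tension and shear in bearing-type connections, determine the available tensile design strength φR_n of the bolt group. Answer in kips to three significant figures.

471 kips

A_b = π·1.125²/4 = 0.994 in²; f_rv = 220 / (7 × 0.994) = 31.62 ksi.
F'_nt = 1.3 F_nt − (F_nt / φF_nv) f_rv = 1.3·113 − (113/(0.75·84))·31.62 = 90.19 ksi, capped at F_nt → F'_nt = 90.19 ksi.
R_n = F'_nt · A_b · n = 90.19 × 0.994 × 7 = 627.5 kips.
Design strength φR_n = 0.75 × 627.5 = 471 kips.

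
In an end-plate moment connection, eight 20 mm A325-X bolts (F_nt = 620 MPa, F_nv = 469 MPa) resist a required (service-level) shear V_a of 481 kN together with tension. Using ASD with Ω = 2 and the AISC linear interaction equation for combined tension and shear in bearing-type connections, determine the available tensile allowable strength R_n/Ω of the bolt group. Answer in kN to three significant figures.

A_b = π·20²/4 = 314.2 mm²; f_rv = 481 × 1000 / (8 × 314.2) = 191.4 MPa.
F'_nt = 1.3 F_nt − (Ω F_nt / F_nv) f_rv = 1.3·620 − (2·620/469)·191.4 = 300 MPa, capped at F_nt → F'_nt = 300 MPa.
R_n = F'_nt · A_b · n = 300 × 314.2 × 8 / 1000 = 754 kN.
Allowable strength R_n/Ω = 754 / 2 = 377 kN.

377 kN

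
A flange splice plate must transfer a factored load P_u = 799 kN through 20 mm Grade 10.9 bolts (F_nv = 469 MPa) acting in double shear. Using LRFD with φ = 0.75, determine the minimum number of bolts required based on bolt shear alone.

4 bolts

A_b = π·20²/4 = 314.2 mm².
Per-bolt design strength φR_n = 0.75 × 469 × 314.2 × 2 / 1000 = 221 kN.
n ≥ 799 / 221 = 3.615 → use 4 bolts.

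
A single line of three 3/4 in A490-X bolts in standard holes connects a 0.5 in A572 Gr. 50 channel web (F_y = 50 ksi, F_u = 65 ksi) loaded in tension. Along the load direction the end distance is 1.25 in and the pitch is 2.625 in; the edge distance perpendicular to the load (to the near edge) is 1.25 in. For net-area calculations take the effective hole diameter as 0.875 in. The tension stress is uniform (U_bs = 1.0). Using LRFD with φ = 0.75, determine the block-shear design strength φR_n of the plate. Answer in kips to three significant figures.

Shear plane L_v = 1.25 + 2·2.625 = 6.5 in; A_gv = 6.5 × 0.5 = 3.25 in².
A_nv = (6.5 − 2.5·0.875) × 0.5 = 2.156 in².
A_nt = (1.25 − 0.5·0.875) × 0.5 = 0.4062 in².
0.6 F_u A_nv = 84.09 kips; 0.6 F_y A_gv = 97.5 kips → shear rupture governs the shear term.
R_n = 84.09 + 1.0 × 65 × 0.4062 = 110.5 kips.
Design strength φR_n = 0.75 × 110.5 = 82.9 kips.

82.9 kips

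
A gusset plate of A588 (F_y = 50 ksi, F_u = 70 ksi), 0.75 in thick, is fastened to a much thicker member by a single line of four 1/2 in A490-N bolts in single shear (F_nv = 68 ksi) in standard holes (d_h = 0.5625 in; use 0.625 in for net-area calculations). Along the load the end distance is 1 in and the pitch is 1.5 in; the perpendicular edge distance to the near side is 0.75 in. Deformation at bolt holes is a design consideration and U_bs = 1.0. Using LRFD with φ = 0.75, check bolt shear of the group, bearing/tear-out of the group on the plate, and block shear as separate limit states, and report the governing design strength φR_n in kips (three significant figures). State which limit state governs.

Bolt shear: A_b = π·0.5²/4 = 0.1963 in²; R_n = 68 × 0.1963 × 4 × 1 = 53.41 kips → 0.75 × 53.41 = 40.1 kips.
Bearing: edge l_c = 0.7188, r_n = 45.28 kips; interior l_c = 0.9375, r_n = 59.06 kips; R_n = 45.28 + 3·59.06 = 222.5 kips → 167 kips.
Block shear: A_gv = 4.125, A_nv = 2.484, A_nt = 0.3281 in²; R_n = min(0.6F_uA_nv, 0.6F_yA_gv) + U_bs·F_u·A_nt = 127.3 kips → 95.5 kips.
Bolt shear governs: 40.1 kips.

40.1 kips (bolt shear governs)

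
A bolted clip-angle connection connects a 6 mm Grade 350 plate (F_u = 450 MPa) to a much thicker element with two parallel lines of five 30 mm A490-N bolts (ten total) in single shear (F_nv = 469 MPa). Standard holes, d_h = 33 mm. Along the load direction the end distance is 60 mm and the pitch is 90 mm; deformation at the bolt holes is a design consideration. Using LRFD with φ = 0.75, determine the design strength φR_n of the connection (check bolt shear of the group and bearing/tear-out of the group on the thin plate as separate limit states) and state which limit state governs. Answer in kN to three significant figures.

Bolt shear: A_b = π·30²/4 = 706.9 mm²; R_n = 469 × 706.9 × 10 × 1 / 1000 = 3315 kN → 0.75 × 3315 = 2490 kN.
Bearing (1.2 l_c t F_u ≤ 2.4 d t F_u): upper limit = 2.4·30·6·450 / 1000 = 194.4 kN.
  Edge l_c = 60 − 33/2 = 43.5 → r_n = 140.9 kN; interior l_c = 90 − 33 = 57 → r_n = 184.7 kN.
  R_n,bearing = 2·140.9 + 8·184.7 = 1759 kN → 0.75 × 1759 = 1320 kN.
Bearing governs: 1320 kN.

1320 kN (bearing governs)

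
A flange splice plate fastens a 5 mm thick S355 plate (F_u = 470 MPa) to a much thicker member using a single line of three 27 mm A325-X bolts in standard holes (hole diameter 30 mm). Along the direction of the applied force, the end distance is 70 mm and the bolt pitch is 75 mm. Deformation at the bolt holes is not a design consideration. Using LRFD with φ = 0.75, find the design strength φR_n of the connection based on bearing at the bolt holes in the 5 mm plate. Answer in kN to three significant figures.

381 kN

Per bolt r_n = 1.5 l_c t F_u ≤ 3.0 d t F_u; upper limit = 3.0 × 27 × 5 × 470 / 1000 = 190.3 kN.
Edge bolt: l_c = 70 − 30/2 = 55 mm → 1.5 × 55 × 5 × 470 / 1000 = 193.9 → r_n = 190.3 kN.
Interior bolts: l_c = 75 − 30 = 45 mm → 1.5 × 45 × 5 × 470 / 1000 = 158.6 → r_n = 158.6 kN.
R_n = 1 × 190.3 + 2 × 158.6 = 507.6 kN.
Design strength φR_n = 0.75 × 507.6 = 381 kN.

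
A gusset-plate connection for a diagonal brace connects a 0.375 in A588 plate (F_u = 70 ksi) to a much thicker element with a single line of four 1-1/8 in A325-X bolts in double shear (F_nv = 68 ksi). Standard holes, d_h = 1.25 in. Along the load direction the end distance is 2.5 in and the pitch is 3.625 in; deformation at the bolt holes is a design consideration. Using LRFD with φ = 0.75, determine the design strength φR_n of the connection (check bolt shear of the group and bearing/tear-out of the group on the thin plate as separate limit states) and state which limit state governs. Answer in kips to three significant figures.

204 kips (bearing governs)

Bolt shear: A_b = π·1.125²/4 = 0.994 in²; R_n = 68 × 0.994 × 4 × 2 = 540.7 kips → 0.75 × 540.7 = 406 kips.
Bearing (1.2 l_c t F_u ≤ 2.4 d t F_u): upper limit = 2.4·1.125·0.375·70 = 70.88 kips.
  Edge l_c = 2.5 − 1.25/2 = 1.875 → r_n = 59.06 kips; interior l_c = 3.625 − 1.25 = 2.375 → r_n = 70.88 kips.
  R_n,bearing = 1·59.06 + 3·70.88 = 271.7 kips → 0.75 × 271.7 = 204 kips.
Bearing governs: 204 kips.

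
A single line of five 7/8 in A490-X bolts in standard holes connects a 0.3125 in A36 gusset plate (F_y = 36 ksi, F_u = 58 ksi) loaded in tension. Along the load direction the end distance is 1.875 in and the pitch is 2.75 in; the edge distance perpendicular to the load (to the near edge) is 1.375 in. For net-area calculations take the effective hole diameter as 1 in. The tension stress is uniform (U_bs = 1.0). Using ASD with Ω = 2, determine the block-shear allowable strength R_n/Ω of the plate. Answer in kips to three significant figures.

51.4 kips

Shear plane L_v = 1.875 + 4·2.75 = 12.88 in; A_gv = 12.88 × 0.3125 = 4.023 in².
A_nv = (12.88 − 4.5·1) × 0.3125 = 2.617 in².
A_nt = (1.375 − 0.5·1) × 0.3125 = 0.2734 in².
0.6 F_u A_nv = 91.08 kips; 0.6 F_y A_gv = 86.91 kips → shear yielding governs the shear term.
R_n = 86.91 + 1.0 × 58 × 0.2734 = 102.8 kips.
Allowable strength R_n/Ω = 102.8 / 2 = 51.4 kips.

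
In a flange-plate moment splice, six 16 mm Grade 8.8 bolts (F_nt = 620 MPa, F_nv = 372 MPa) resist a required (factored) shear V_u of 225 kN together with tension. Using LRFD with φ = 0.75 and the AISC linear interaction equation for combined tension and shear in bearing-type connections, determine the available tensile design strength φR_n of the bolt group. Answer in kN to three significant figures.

A_b = π·16²/4 = 201.1 mm²; f_rv = 225 × 1000 / (6 × 201.1) = 186.5 MPa.
F'_nt = 1.3 F_nt − (F_nt / φF_nv) f_rv = 1.3·620 − (620/(0.75·372))·186.5 = 391.5 MPa, capped at F_nt → F'_nt = 391.5 MPa.
R_n = F'_nt · A_b · n = 391.5 × 201.1 × 6 / 1000 = 472.3 kN.
Design strength φR_n = 0.75 × 472.3 = 354 kN.

354 kN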